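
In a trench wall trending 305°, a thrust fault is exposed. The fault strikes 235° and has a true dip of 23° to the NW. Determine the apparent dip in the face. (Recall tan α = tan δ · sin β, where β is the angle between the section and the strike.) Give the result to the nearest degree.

22°

The strike is 235° and the section trends 305°; the acute angle between them is β = 70°.
tan α = tan 23° × sin 70° = 0.4245 × 0.9397 = 0.3989
apparent dip = arctan 0.3989 = 21.75°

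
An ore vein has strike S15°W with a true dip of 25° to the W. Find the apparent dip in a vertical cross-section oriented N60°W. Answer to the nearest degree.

24°

The strike is S15°W and the section trends N60°W; the acute angle between them is β = 75°.
tan α = tan 25° × sin 75° = 0.4663 × 0.9659 = 0.4504
α = arctan(0.4504) = 24.25°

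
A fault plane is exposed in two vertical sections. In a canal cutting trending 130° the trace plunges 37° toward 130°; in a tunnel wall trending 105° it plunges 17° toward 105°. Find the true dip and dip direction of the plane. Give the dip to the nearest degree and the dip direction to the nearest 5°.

true dip 49°, dip direction 180°

The two traces are lines in the plane: v₁ = (sin 130°·cos 37°, cos 130°·cos 37°, −sin 37°), v₂ = (sin 105°·cos 17°, cos 105°·cos 17°, −sin 17°).
n = v₁ × v₂ = (0.001, -0.377, 0.323) (taken with n_z > 0).
tan δ = √(n_x²+n_y²)/n_z = 0.377/0.323, so δ = 49.4°.
The horizontal component of n points toward azimuth atan2(n_x, n_y) = 180°, the dip direction.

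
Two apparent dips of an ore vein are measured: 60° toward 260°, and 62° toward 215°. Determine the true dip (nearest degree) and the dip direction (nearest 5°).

true dip 63°, dip direction 230°

The two traces are lines in the plane: v₁ = (sin 260°·cos 60°, cos 260°·cos 60°, −sin 60°), v₂ = (sin 215°·cos 62°, cos 215°·cos 62°, −sin 62°).
The plane normal is n = v₁ × v₂ ∝ (-0.256, -0.202, 0.166).
Dip δ = arctan(|n_h|/n_z) = arctan(0.326/0.166) = 63.0°.
Dip direction = atan2(-0.256, -0.202) = 232° (azimuth of n's horizontal projection).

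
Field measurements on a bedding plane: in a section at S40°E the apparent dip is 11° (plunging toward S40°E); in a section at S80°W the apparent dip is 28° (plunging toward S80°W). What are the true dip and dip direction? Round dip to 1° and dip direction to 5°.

true dip 37°, dip direction 215°

Represent each trace as a vector plunging at its apparent dip toward its trend (east-north-up frame): v₁ = (0.631, -0.752, -0.191), v₂ = (-0.870, -0.153, -0.469).
n = v₁ × v₂ = (-0.324, -0.462, 0.751) (taken with n_z > 0).
True dip = arccos(n_z / |n|) = arccos(0.7993) = 36.9°.
The horizontal component of n points toward azimuth atan2(n_x, n_y) = 215°, the dip direction.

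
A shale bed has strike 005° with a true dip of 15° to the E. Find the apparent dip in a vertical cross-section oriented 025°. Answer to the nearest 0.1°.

5.2°

Angle between strike (005°) and section (025°): β = 20°.
tan(apparent dip) = tan 15° · sin 20° = 0.0916
apparent dip = arctan 0.0916 = 5.24°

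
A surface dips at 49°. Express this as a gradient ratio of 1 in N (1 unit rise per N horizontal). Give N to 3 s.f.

1 in 0.869

1 : N means tan θ = 1/N, so N = 1/tan 49° = 1/1.1504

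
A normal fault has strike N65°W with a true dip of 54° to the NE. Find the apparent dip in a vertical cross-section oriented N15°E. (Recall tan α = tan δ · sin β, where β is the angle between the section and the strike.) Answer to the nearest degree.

54°

The strike is N65°W and the section trends N15°E; the acute angle between them is β = 80°.
tan α = tan 54° × sin 80° = 1.3764 × 0.9848 = 1.3555
apparent dip = arctan 1.3555 = 53.58°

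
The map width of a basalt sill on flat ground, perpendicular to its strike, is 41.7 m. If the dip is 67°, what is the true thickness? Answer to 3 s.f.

38.4 m

True thickness t = w · sin(dip) = 41.7 × sin 67°
t = 41.7 × 0.9205 = 38.385 m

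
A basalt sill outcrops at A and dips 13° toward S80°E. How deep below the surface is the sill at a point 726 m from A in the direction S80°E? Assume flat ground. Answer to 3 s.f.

The hole is directly down-dip from the outcrop, so the down-dip offset is 726 m.
Depth = down-dip offset × tan(dip) = 726.00 × tan 13° = 726.00 × 0.2309
Depth = 167.61 m

168 m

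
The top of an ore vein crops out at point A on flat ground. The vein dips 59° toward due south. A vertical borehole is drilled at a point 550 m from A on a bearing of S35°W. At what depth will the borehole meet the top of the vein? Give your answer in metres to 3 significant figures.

750 m

The hole lies 35° from the dip direction, so the down-dip offset is 550 × cos 35° = 450.53 m.
Depth = down-dip offset × tan(dip) = 450.53 × tan 59° = 450.53 × 1.6643
Depth = 749.81 m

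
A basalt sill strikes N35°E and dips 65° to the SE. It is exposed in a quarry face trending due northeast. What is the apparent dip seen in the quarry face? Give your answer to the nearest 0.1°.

The section lies 10° from the strike.
tan α = tan 65° × sin 10° = 2.1445 × 0.1736 = 0.3724
α = arctan(0.3724) = 20.42°

20.4°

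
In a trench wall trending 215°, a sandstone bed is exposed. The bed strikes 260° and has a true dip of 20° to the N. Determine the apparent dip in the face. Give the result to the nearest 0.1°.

14.4°

Angle between strike (260°) and section (215°): β = 45°.
tan α = tan 20° × sin 45° = 0.3640 × 0.7071 = 0.2574
α = arctan(0.2574) = 14.43°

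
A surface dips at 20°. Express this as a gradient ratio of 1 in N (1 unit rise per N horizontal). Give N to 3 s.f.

1 in 2.75

1 : N means tan θ = 1/N, so N = 1/tan 20° = 1/0.3640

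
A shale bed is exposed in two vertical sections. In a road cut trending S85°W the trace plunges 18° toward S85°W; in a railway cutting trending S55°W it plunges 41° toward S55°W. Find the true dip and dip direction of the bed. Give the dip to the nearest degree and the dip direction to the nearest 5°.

Each apparent-dip line lies in the plane. As unit vectors (x east, y north, z up), v₁ plunges 18°→S85°W and v₂ plunges 41°→S55°W.
The plane normal is n = v₁ × v₂ ∝ (-0.079, -0.431, 0.359).
True dip = arccos(n_z / |n|) = arccos(0.6340) = 50.7°.
Dip direction = azimuth of (n_x, n_y) = atan2(-0.079, -0.431) = 190°.

true dip 51°, dip direction 190°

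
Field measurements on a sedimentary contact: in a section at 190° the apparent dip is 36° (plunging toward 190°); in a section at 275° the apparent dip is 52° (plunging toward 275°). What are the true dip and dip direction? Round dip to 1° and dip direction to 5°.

true dip 55°, dip direction 250°

The two traces are lines in the plane: v₁ = (sin 190°·cos 36°, cos 190°·cos 36°, −sin 36°), v₂ = (sin 275°·cos 52°, cos 275°·cos 52°, −sin 52°).
Cross product v₁ × v₂ gives the pole to the plane: n ∝ (-0.659, -0.250, 0.496).
True dip = arccos(n_z / |n|) = arccos(0.5755) = 54.9°.
The horizontal component of n points toward azimuth atan2(n_x, n_y) = 249°, the dip direction.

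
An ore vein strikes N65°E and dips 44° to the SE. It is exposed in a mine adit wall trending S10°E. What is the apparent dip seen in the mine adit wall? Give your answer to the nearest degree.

43°

The strike is N65°E and the section trends S10°E; the acute angle between them is β = 75°.
tan α = tan 44° × sin 75° = 0.9657 × 0.9659 = 0.9328
apparent dip = arctan 0.9328 = 43.01°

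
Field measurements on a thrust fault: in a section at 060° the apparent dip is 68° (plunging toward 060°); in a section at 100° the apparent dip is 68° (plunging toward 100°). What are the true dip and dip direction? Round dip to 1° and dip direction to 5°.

true dip 69°, dip direction 080°

Represent each trace as a vector plunging at its apparent dip toward its trend (east-north-up frame): v₁ = (0.324, 0.187, -0.927), v₂ = (0.369, -0.065, -0.927).
The plane normal is n = v₁ × v₂ ∝ (0.234, 0.041, 0.090).
Dip δ = arctan(|n_h|/n_z) = arctan(0.238/0.090) = 69.2°.
Dip direction = azimuth of (n_x, n_y) = atan2(0.234, 0.041) = 80°.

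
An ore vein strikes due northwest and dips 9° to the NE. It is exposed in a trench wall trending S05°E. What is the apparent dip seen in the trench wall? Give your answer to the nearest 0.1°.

5.8°

The strike is due northwest and the section trends S05°E; the acute angle between them is β = 40°.
tan(apparent dip) = tan 9° · sin 40° = 0.1018
apparent dip = arctan 0.1018 = 5.81°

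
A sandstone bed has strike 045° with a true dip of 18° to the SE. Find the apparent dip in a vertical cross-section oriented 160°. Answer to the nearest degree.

16°

Angle between strike (045°) and section (160°): β = 65°.
tan(apparent dip) = tan 18° · sin 65° = 0.2945
apparent dip = arctan 0.2945 = 16.41°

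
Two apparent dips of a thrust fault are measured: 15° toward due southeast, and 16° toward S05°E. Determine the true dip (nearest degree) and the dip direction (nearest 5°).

true dip 17°, dip direction 160°

Each apparent-dip line lies in the plane. As unit vectors (x east, y north, z up), v₁ plunges 15°→due southeast and v₂ plunges 16°→S05°E.
Cross product v₁ × v₂ gives the pole to the plane: n ∝ (0.060, -0.167, 0.597).
Dip δ = arctan(|n_h|/n_z) = arctan(0.177/0.597) = 16.5°.
Dip direction = atan2(0.060, -0.167) = 160° (azimuth of n's horizontal projection).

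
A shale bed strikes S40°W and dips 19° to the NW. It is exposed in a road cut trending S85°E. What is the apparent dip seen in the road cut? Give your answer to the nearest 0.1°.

Angle between strike (S40°W) and section (S85°E): β = 55°.
tan α = tan 19° × sin 55° = 0.3443 × 0.8192 = 0.2821
apparent dip = arctan 0.2821 = 15.75°

15.8°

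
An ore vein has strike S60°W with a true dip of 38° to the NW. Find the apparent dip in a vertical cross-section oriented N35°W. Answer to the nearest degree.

The section lies 85° from the strike.
tan(apparent dip) = tan 38° · sin 85° = 0.7783
apparent dip = arctan 0.7783 = 37.89°

38°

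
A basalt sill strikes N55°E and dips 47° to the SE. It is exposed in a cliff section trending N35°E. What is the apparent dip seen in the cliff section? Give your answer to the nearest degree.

Angle between strike (N55°E) and section (N35°E): β = 20°.
tan(apparent dip) = tan 47° · sin 20° = 0.3668
α = arctan(0.3668) = 20.14°

20°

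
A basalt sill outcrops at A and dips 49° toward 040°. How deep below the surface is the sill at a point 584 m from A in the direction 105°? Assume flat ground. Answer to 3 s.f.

284 m

The hole lies 65° from the dip direction, so the down-dip offset is 584 × cos 65° = 246.81 m.
Depth = down-dip offset × tan(dip) = 246.81 × tan 49° = 246.81 × 1.1504
Depth = 283.92 m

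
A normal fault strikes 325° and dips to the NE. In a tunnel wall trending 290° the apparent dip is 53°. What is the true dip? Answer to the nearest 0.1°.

66.6°

The section is 35° from the strike.
tan(true dip) = tan 53° / sin 35° = 2.3136
δ = arctan(2.3136) = 66.62°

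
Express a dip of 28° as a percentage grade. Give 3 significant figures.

53.2%

grade % = 100 × tan 28° = 100 × 0.5317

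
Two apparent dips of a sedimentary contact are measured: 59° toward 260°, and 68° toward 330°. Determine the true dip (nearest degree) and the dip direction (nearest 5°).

The two traces are lines in the plane: v₁ = (sin 260°·cos 59°, cos 260°·cos 59°, −sin 59°), v₂ = (sin 330°·cos 68°, cos 330°·cos 68°, −sin 68°).
Cross product v₁ × v₂ gives the pole to the plane: n ∝ (-0.361, 0.310, 0.181).
True dip = arccos(n_z / |n|) = arccos(0.3562) = 69.1°.
Dip direction = atan2(-0.361, 0.310) = 311° (azimuth of n's horizontal projection).

true dip 69°, dip direction 310°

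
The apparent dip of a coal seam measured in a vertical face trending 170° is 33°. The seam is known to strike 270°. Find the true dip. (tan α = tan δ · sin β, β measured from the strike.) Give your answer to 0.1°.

33.4°

The section is 80° from the strike.
tan δ = tan α / sin β = tan 33° / sin 80° = 0.6494 / 0.9848 = 0.6594
true dip = arctan 0.6594 = 33.40°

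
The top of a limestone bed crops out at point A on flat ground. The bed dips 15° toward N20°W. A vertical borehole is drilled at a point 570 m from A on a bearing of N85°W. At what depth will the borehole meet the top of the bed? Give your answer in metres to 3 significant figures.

The hole lies 65° from the dip direction, so the down-dip offset is 570 × cos 65° = 240.89 m.
Depth = down-dip offset × tan(dip) = 240.89 × tan 15° = 240.89 × 0.2679
Depth = 64.55 m

64.5 m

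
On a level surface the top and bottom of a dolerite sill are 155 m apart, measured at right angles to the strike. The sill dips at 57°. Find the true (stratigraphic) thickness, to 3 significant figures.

True thickness t = w · sin(dip) = 155 × sin 57°
t = 155 × 0.8387 = 129.994 m

130 m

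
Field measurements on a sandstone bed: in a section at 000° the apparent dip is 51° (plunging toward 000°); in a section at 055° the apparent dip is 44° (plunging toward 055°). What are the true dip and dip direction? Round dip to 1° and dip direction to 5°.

The two traces are lines in the plane: v₁ = (sin 0°·cos 51°, cos 0°·cos 51°, −sin 51°), v₂ = (sin 55°·cos 44°, cos 55°·cos 44°, −sin 44°).
The plane normal is n = v₁ × v₂ ∝ (0.117, 0.458, 0.371).
tan δ = √(n_x²+n_y²)/n_z = 0.473/0.371, so δ = 51.9°.
Dip direction = atan2(0.117, 0.458) = 14° (azimuth of n's horizontal projection).

true dip 52°, dip direction 015°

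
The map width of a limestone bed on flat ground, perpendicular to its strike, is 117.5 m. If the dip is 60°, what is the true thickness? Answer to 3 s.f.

True thickness t = w · sin(dip) = 117.5 × sin 60°
t = 117.5 × 0.8660 = 101.758 m

102 m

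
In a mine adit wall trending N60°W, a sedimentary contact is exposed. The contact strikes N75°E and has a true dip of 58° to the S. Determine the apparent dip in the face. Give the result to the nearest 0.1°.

The section lies 45° from the strike.
tan α = tan 58° × sin 45° = 1.6003 × 0.7071 = 1.1316
α = arctan(1.1316) = 48.53°

48.5°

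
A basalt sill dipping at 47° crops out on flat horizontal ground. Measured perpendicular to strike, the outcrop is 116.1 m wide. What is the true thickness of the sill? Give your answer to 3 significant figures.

True thickness t = w · sin(dip) = 116.1 × sin 47°
t = 116.1 × 0.7314 = 84.910 m

84.9 m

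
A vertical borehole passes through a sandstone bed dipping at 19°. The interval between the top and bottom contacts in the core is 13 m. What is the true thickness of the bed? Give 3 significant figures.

True thickness t = h · cos(dip) = 13 × cos 19°
t = 13 × 0.9455 = 12.292 m

12.3 m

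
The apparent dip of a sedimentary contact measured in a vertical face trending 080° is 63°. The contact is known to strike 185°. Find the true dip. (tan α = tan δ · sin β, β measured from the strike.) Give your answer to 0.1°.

63.8°

β = acute angle between strike 185° and section 080° = 75°.
tan δ = tan α / sin β = tan 63° / sin 75° = 1.9626 / 0.9659 = 2.0318
δ = arctan(2.0318) = 63.80°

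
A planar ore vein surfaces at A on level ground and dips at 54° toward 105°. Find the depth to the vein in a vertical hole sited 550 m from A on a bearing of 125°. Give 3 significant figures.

The hole lies 20° from the dip direction, so the down-dip offset is 550 × cos 20° = 516.83 m.
Depth = down-dip offset × tan(dip) = 516.83 × tan 54° = 516.83 × 1.3764
Depth = 711.36 m

711 m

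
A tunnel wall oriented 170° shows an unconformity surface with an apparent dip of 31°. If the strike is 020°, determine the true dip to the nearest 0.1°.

β = acute angle between strike 020° and section 170° = 30°.
tan(true dip) = tan 31° / sin 30° = 1.2017
true dip = arctan 1.2017 = 50.23°

50.2°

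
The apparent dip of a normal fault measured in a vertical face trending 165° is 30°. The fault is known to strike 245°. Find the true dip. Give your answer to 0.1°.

30.4°

β = acute angle between strike 245° and section 165° = 80°.
tan(true dip) = tan 30° / sin 80° = 0.5863
true dip = arctan 0.5863 = 30.38°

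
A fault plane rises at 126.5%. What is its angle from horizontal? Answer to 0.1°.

tan θ = 126.5/100 = 1.2650
θ = arctan(1.2650) = 51.67°

51.7°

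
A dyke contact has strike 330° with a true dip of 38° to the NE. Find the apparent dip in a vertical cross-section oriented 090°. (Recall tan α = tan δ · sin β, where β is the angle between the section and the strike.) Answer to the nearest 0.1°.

The strike is 330° and the section trends 090°; the acute angle between them is β = 60°.
tan α = tan 38° × sin 60° = 0.7813 × 0.8660 = 0.6766
apparent dip = arctan 0.6766 = 34.08°

34.1°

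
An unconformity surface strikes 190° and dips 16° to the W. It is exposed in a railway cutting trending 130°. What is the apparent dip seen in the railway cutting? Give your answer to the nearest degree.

14°

Angle between strike (190°) and section (130°): β = 60°.
tan α = tan 16° × sin 60° = 0.2867 × 0.8660 = 0.2483
apparent dip = arctan 0.2483 = 13.95°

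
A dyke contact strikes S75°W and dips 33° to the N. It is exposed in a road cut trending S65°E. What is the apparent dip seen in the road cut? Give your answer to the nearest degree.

23°

The strike is S75°W and the section trends S65°E; the acute angle between them is β = 40°.
tan(apparent dip) = tan 33° · sin 40° = 0.4174
apparent dip = arctan 0.4174 = 22.66°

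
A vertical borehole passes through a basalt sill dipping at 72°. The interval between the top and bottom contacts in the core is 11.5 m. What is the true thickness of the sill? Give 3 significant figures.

3.55 m

True thickness t = h · cos(dip) = 11.5 × cos 72°
t = 11.5 × 0.3090 = 3.554 m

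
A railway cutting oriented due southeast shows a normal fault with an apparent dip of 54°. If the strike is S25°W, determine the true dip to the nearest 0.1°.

The section is 70° from the strike.
tan δ = tan α / sin β = tan 54° / sin 70° = 1.3764 / 0.9397 = 1.4647
δ = arctan(1.4647) = 55.68°

55.7°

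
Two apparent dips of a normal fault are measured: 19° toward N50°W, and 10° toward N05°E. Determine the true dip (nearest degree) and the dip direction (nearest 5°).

The two traces are lines in the plane: v₁ = (sin 310°·cos 19°, cos 310°·cos 19°, −sin 19°), v₂ = (sin 5°·cos 10°, cos 5°·cos 10°, −sin 10°).
Cross product v₁ × v₂ gives the pole to the plane: n ∝ (-0.214, 0.154, 0.763).
True dip = arccos(n_z / |n|) = arccos(0.9452) = 19.0°.
Dip direction = azimuth of (n_x, n_y) = atan2(-0.214, 0.154) = 306°.

true dip 19°, dip direction 305°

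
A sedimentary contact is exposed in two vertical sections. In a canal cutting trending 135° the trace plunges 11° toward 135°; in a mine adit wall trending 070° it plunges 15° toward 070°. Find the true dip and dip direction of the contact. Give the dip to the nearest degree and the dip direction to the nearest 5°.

Represent each trace as a vector plunging at its apparent dip toward its trend (east-north-up frame): v₁ = (0.694, -0.694, -0.191), v₂ = (0.908, 0.330, -0.259).
Cross product v₁ × v₂ gives the pole to the plane: n ∝ (0.243, 0.006, 0.859).
Dip δ = arctan(|n_h|/n_z) = arctan(0.243/0.859) = 15.8°.
Dip direction = azimuth of (n_x, n_y) = atan2(0.243, 0.006) = 88°.

true dip 16°, dip direction 090°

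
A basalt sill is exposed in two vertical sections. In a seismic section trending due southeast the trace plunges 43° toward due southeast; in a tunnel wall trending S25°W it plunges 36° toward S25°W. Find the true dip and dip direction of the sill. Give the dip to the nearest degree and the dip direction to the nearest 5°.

true dip 46°, dip direction 160°

Represent each trace as a vector plunging at its apparent dip toward its trend (east-north-up frame): v₁ = (0.517, -0.517, -0.682), v₂ = (-0.342, -0.733, -0.588).
n = v₁ × v₂ = (0.196, -0.537, 0.556) (taken with n_z > 0).
Dip δ = arctan(|n_h|/n_z) = arctan(0.572/0.556) = 45.8°.
Dip direction = atan2(0.196, -0.537) = 160° (azimuth of n's horizontal projection).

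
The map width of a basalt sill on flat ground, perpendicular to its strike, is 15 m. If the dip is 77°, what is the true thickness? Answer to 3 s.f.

True thickness t = w · sin(dip) = 15 × sin 77°
t = 15 × 0.9744 = 14.616 m

14.6 m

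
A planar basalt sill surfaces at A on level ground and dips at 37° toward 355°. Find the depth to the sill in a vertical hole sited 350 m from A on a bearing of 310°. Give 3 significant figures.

186 m

The hole lies 45° from the dip direction, so the down-dip offset is 350 × cos 45° = 247.49 m.
Depth = down-dip offset × tan(dip) = 247.49 × tan 37° = 247.49 × 0.7536
Depth = 186.50 m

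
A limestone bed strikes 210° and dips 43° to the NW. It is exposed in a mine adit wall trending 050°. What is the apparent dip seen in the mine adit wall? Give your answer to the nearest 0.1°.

Angle between strike (210°) and section (050°): β = 20°.
tan(apparent dip) = tan 43° · sin 20° = 0.3189
apparent dip = arctan 0.3189 = 17.69°

17.7°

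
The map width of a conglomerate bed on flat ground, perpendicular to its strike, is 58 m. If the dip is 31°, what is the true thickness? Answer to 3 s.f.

29.9 m

True thickness t = w · sin(dip) = 58 × sin 31°
t = 58 × 0.5150 = 29.872 m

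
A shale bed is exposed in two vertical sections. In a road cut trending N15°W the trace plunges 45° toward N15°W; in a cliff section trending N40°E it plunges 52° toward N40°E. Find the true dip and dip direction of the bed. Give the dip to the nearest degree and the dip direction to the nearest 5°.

true dip 53°, dip direction 025°

The two traces are lines in the plane: v₁ = (sin 345°·cos 45°, cos 345°·cos 45°, −sin 45°), v₂ = (sin 40°·cos 52°, cos 40°·cos 52°, −sin 52°).
n = v₁ × v₂ = (0.205, 0.424, 0.357) (taken with n_z > 0).
Dip δ = arctan(|n_h|/n_z) = arctan(0.471/0.357) = 52.9°.
Dip direction = azimuth of (n_x, n_y) = atan2(0.205, 0.424) = 26°.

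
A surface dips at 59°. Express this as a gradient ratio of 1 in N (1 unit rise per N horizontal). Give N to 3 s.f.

1 : N means tan θ = 1/N, so N = 1/tan 59° = 1/1.6643

1 in 0.601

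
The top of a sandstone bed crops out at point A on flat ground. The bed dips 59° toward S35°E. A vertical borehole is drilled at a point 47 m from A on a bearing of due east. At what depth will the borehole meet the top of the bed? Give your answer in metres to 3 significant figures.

The hole lies 55° from the dip direction, so the down-dip offset is 47 × cos 55° = 26.96 m.
Depth = down-dip offset × tan(dip) = 26.96 × tan 59° = 26.96 × 1.6643
Depth = 44.87 m

44.9 m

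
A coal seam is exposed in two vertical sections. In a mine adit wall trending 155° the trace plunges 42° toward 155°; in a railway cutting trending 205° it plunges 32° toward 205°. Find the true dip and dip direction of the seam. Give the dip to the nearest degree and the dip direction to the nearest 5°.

Each apparent-dip line lies in the plane. As unit vectors (x east, y north, z up), v₁ plunges 42°→155° and v₂ plunges 32°→205°.
n = v₁ × v₂ = (0.157, -0.406, 0.483) (taken with n_z > 0).
True dip = arccos(n_z / |n|) = arccos(0.7424) = 42.1°.
The horizontal component of n points toward azimuth atan2(n_x, n_y) = 159°, the dip direction.

true dip 42°, dip direction 160°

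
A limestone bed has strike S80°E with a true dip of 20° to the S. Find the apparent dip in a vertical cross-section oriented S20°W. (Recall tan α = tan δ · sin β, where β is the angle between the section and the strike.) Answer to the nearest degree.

The strike is S80°E and the section trends S20°W; the acute angle between them is β = 80°.
tan α = tan 20° × sin 80° = 0.3640 × 0.9848 = 0.3584
α = arctan(0.3584) = 19.72°

20°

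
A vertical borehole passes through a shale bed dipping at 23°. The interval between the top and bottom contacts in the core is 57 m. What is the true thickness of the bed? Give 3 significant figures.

True thickness t = h · cos(dip) = 57 × cos 23°
t = 57 × 0.9205 = 52.469 m

52.5 m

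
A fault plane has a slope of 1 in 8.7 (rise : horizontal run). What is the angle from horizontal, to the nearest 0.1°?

6.6°

tan θ = 1/8.7 = 0.1149
θ = arctan(0.1149) = 6.56°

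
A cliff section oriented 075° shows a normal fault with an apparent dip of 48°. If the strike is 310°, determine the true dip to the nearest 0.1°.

53.6°

β = acute angle between strike 310° and section 075° = 55°.
tan(true dip) = tan 48° / sin 55° = 1.3558
δ = arctan(1.3558) = 53.59°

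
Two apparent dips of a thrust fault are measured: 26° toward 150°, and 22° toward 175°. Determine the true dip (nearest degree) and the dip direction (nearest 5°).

true dip 26°, dip direction 140°

Represent each trace as a vector plunging at its apparent dip toward its trend (east-north-up frame): v₁ = (0.449, -0.778, -0.438), v₂ = (0.081, -0.924, -0.375).
Cross product v₁ × v₂ gives the pole to the plane: n ∝ (0.113, -0.133, 0.352).
tan δ = √(n_x²+n_y²)/n_z = 0.175/0.352, so δ = 26.4°.
Dip direction = azimuth of (n_x, n_y) = atan2(0.113, -0.133) = 140°.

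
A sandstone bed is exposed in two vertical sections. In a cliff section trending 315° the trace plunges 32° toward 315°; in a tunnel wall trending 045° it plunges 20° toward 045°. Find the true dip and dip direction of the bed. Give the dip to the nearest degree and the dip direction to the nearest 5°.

The two traces are lines in the plane: v₁ = (sin 315°·cos 32°, cos 315°·cos 32°, −sin 32°), v₂ = (sin 45°·cos 20°, cos 45°·cos 20°, −sin 20°).
n = v₁ × v₂ = (-0.147, 0.557, 0.797) (taken with n_z > 0).
True dip = arccos(n_z / |n|) = arccos(0.8103) = 35.9°.
The horizontal component of n points toward azimuth atan2(n_x, n_y) = 345°, the dip direction.

true dip 36°, dip direction 345°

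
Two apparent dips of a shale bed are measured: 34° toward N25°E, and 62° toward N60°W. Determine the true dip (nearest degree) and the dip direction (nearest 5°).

true dip 63°, dip direction 315°

Each apparent-dip line lies in the plane. As unit vectors (x east, y north, z up), v₁ plunges 34°→N25°E and v₂ plunges 62°→N60°W.
Cross product v₁ × v₂ gives the pole to the plane: n ∝ (-0.532, 0.537, 0.388).
tan δ = √(n_x²+n_y²)/n_z = 0.756/0.388, so δ = 62.8°.
The horizontal component of n points toward azimuth atan2(n_x, n_y) = 315°, the dip direction.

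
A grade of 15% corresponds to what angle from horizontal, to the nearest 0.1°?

8.5°

tan θ = 15/100 = 0.1500
θ = arctan(0.1500) = 8.53°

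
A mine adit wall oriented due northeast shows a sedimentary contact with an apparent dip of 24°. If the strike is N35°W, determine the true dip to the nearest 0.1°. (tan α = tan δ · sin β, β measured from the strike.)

The section is 80° from the strike.
tan δ = tan α / sin β = tan 24° / sin 80° = 0.4452 / 0.9848 = 0.4521
δ = arctan(0.4521) = 24.33°

24.3°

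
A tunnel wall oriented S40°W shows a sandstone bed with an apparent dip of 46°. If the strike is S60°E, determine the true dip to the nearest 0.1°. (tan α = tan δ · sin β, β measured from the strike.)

The section is 80° from the strike.
tan(true dip) = tan 46° / sin 80° = 1.0515
δ = arctan(1.0515) = 46.44°

46.4°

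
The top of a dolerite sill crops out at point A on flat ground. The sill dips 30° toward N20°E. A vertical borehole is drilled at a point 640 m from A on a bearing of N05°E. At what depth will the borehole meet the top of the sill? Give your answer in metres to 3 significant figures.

The hole lies 15° from the dip direction, so the down-dip offset is 640 × cos 15° = 618.19 m.
Depth = down-dip offset × tan(dip) = 618.19 × tan 30° = 618.19 × 0.5774
Depth = 356.91 m

357 m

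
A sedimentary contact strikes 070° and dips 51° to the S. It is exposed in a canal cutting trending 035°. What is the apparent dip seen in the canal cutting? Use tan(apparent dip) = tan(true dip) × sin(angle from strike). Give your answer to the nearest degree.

35°

Angle between strike (070°) and section (035°): β = 35°.
tan α = tan 51° × sin 35° = 1.2349 × 0.5736 = 0.7083
apparent dip = arctan 0.7083 = 35.31°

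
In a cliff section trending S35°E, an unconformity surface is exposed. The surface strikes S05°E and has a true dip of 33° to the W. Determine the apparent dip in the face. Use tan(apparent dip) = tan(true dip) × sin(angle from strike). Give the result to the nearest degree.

The section lies 30° from the strike.
tan(apparent dip) = tan 33° · sin 30° = 0.3247
α = arctan(0.3247) = 17.99°

18°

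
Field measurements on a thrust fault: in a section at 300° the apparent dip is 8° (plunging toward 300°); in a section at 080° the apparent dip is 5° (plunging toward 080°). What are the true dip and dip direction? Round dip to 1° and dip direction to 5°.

Represent each trace as a vector plunging at its apparent dip toward its trend (east-north-up frame): v₁ = (-0.858, 0.495, -0.139), v₂ = (0.981, 0.173, -0.087).
Cross product v₁ × v₂ gives the pole to the plane: n ∝ (0.019, 0.211, 0.634).
Dip δ = arctan(|n_h|/n_z) = arctan(0.212/0.634) = 18.5°.
Dip direction = azimuth of (n_x, n_y) = atan2(0.019, 0.211) = 5°.

true dip 18°, dip direction 005°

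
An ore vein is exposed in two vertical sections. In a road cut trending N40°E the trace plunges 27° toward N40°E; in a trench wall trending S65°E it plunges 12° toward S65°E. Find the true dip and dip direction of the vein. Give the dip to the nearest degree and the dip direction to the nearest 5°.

Represent each trace as a vector plunging at its apparent dip toward its trend (east-north-up frame): v₁ = (0.573, 0.683, -0.454), v₂ = (0.887, -0.413, -0.208).
The plane normal is n = v₁ × v₂ ∝ (0.330, 0.283, 0.842).
True dip = arccos(n_z / |n|) = arccos(0.8885) = 27.3°.
Dip direction = atan2(0.330, 0.283) = 49° (azimuth of n's horizontal projection).

true dip 27°, dip direction 050°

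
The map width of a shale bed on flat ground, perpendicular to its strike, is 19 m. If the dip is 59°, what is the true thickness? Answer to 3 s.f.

True thickness t = w · sin(dip) = 19 × sin 59°
t = 19 × 0.8572 = 16.286 m

16.3 m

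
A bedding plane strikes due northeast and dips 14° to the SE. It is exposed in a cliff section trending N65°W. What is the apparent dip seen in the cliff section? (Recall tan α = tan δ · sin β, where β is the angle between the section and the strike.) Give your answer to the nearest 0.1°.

13.2°

The strike is due northeast and the section trends N65°W; the acute angle between them is β = 70°.
tan(apparent dip) = tan 14° · sin 70° = 0.2343
apparent dip = arctan 0.2343 = 13.19°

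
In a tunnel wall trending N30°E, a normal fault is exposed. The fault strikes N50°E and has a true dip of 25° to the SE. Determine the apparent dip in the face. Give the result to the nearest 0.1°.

9.1°

Angle between strike (N50°E) and section (N30°E): β = 20°.
tan(apparent dip) = tan 25° · sin 20° = 0.1595
apparent dip = arctan 0.1595 = 9.06°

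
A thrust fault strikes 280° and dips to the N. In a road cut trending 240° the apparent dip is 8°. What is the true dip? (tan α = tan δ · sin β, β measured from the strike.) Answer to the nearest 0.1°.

β = acute angle between strike 280° and section 240° = 40°.
tan δ = tan α / sin β = tan 8° / sin 40° = 0.1405 / 0.6428 = 0.2186
δ = arctan(0.2186) = 12.33°

12.3°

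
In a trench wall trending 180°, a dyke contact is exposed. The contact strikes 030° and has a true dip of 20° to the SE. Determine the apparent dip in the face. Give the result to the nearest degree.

10°

Angle between strike (030°) and section (180°): β = 30°.
tan α = tan 20° × sin 30° = 0.3640 × 0.5000 = 0.1820
α = arctan(0.1820) = 10.31°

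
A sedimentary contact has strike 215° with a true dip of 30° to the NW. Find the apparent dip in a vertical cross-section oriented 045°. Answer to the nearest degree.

6°

The strike is 215° and the section trends 045°; the acute angle between them is β = 10°.
tan α = tan 30° × sin 10° = 0.5774 × 0.1736 = 0.1003
α = arctan(0.1003) = 5.73°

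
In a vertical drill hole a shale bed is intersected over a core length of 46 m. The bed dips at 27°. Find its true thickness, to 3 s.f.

True thickness t = h · cos(dip) = 46 × cos 27°
t = 46 × 0.8910 = 40.986 m

41.0 m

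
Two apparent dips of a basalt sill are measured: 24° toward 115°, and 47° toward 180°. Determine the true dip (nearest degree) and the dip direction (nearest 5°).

Each apparent-dip line lies in the plane. As unit vectors (x east, y north, z up), v₁ plunges 24°→115° and v₂ plunges 47°→180°.
n = v₁ × v₂ = (-0.005, -0.606, 0.565) (taken with n_z > 0).
Dip δ = arctan(|n_h|/n_z) = arctan(0.606/0.565) = 47.0°.
Dip direction = atan2(-0.005, -0.606) = 180° (azimuth of n's horizontal projection).

true dip 47°, dip direction 180°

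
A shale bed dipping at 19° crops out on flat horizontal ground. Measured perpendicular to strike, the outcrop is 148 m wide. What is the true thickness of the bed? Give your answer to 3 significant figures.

48.2 m

True thickness t = w · sin(dip) = 148 × sin 19°
t = 148 × 0.3256 = 48.184 m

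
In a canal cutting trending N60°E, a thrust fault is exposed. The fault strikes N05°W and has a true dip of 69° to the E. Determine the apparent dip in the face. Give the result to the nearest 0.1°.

67.0°

Angle between strike (N05°W) and section (N60°E): β = 65°.
tan(apparent dip) = tan 69° · sin 65° = 2.3610
apparent dip = arctan 2.3610 = 67.05°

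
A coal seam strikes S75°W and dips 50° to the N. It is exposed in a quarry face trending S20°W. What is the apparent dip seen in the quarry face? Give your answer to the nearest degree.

The strike is S75°W and the section trends S20°W; the acute angle between them is β = 55°.
tan(apparent dip) = tan 50° · sin 55° = 0.9762
α = arctan(0.9762) = 44.31°

44°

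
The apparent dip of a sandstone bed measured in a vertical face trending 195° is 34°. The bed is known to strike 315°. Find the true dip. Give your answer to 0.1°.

37.9°

β = acute angle between strike 315° and section 195° = 60°.
tan δ = tan α / sin β = tan 34° / sin 60° = 0.6745 / 0.8660 = 0.7789
true dip = arctan 0.7789 = 37.91°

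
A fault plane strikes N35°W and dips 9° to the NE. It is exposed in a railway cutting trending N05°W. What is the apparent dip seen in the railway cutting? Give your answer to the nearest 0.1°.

Angle between strike (N35°W) and section (N05°W): β = 30°.
tan(apparent dip) = tan 9° · sin 30° = 0.0792
apparent dip = arctan 0.0792 = 4.53°

4.5°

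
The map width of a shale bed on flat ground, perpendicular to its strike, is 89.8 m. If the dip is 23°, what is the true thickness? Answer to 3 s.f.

35.1 m

True thickness t = w · sin(dip) = 89.8 × sin 23°
t = 89.8 × 0.3907 = 35.088 m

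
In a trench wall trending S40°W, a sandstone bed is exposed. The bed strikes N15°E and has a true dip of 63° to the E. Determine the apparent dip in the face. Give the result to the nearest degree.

The strike is N15°E and the section trends S40°W; the acute angle between them is β = 25°.
tan(apparent dip) = tan 63° · sin 25° = 0.8294
apparent dip = arctan 0.8294 = 39.67°

40°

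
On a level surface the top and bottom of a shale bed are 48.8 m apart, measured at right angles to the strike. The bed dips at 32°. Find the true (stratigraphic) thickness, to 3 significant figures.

25.9 m

True thickness t = w · sin(dip) = 48.8 × sin 32°
t = 48.8 × 0.5299 = 25.860 m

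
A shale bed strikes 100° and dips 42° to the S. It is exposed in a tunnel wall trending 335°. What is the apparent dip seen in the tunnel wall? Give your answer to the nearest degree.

The section lies 55° from the strike.
tan α = tan 42° × sin 55° = 0.9004 × 0.8192 = 0.7376
α = arctan(0.7376) = 36.41°

36°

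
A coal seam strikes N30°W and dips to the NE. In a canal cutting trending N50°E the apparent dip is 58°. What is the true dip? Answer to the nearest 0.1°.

58.4°

β = acute angle between strike N30°W and section N50°E = 80°.
tan δ = tan α / sin β = tan 58° / sin 80° = 1.6003 / 0.9848 = 1.6250
δ = arctan(1.6250) = 58.39°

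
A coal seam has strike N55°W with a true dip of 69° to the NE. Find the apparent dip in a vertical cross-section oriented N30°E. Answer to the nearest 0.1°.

68.9°

Angle between strike (N55°W) and section (N30°E): β = 85°.
tan(apparent dip) = tan 69° · sin 85° = 2.5952
α = arctan(2.5952) = 68.93°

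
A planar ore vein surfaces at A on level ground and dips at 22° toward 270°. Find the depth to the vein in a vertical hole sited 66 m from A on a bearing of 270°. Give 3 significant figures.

26.7 m

The hole is directly down-dip from the outcrop, so the down-dip offset is 66 m.
Depth = down-dip offset × tan(dip) = 66.00 × tan 22° = 66.00 × 0.4040
Depth = 26.67 m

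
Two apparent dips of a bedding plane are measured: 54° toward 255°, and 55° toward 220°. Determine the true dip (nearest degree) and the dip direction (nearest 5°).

true dip 56°, dip direction 235°

Represent each trace as a vector plunging at its apparent dip toward its trend (east-north-up frame): v₁ = (-0.568, -0.152, -0.809), v₂ = (-0.369, -0.439, -0.819).
Cross product v₁ × v₂ gives the pole to the plane: n ∝ (-0.231, -0.167, 0.193).
tan δ = √(n_x²+n_y²)/n_z = 0.285/0.193, so δ = 55.8°.
Dip direction = atan2(-0.231, -0.167) = 234° (azimuth of n's horizontal projection).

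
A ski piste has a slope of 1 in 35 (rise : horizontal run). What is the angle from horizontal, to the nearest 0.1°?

1.6°

tan θ = 1/35 = 0.0286
θ = arctan(0.0286) = 1.64°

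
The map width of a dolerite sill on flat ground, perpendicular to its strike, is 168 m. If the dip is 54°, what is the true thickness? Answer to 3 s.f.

136 m

True thickness t = w · sin(dip) = 168 × sin 54°
t = 168 × 0.8090 = 135.915 m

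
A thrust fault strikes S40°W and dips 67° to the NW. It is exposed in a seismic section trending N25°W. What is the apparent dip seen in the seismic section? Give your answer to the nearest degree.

65°

Angle between strike (S40°W) and section (N25°W): β = 65°.
tan α = tan 67° × sin 65° = 2.3559 × 0.9063 = 2.1351
α = arctan(2.1351) = 64.90°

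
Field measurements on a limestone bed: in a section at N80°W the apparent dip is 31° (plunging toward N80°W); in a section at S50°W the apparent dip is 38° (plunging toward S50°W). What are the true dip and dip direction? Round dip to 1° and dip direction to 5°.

The two traces are lines in the plane: v₁ = (sin 280°·cos 31°, cos 280°·cos 31°, −sin 31°), v₂ = (sin 230°·cos 38°, cos 230°·cos 38°, −sin 38°).
The plane normal is n = v₁ × v₂ ∝ (-0.353, -0.209, 0.517).
True dip = arccos(n_z / |n|) = arccos(0.7840) = 38.4°.
The horizontal component of n points toward azimuth atan2(n_x, n_y) = 239°, the dip direction.

true dip 38°, dip direction 240°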